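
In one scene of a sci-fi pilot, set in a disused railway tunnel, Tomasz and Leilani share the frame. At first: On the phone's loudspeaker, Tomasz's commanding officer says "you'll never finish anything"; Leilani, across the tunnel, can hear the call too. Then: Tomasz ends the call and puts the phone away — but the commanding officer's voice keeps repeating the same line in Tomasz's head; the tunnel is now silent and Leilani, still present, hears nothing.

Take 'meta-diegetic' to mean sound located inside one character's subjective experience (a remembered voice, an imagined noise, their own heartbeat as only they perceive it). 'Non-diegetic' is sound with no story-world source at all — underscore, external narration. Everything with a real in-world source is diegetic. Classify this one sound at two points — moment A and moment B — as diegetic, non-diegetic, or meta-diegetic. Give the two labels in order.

diegetic, meta-diegetic

Moment A: the loudspeaker is an in-world source; both Tomasz and Leilani hear the call → diegetic.
Moment B: with the phone off, the voice continues only as Tomasz's private mental replay — Leilani can't hear it → meta-diegetic.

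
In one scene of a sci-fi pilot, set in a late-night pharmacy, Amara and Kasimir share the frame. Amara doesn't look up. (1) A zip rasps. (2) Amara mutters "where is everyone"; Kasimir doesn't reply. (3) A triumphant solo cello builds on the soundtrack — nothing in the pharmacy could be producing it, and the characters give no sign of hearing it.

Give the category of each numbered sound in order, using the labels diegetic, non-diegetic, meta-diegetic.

(1) is diegetic: an in-world source (a zip); characters could hear it.
(2) is diegetic: on-screen dialogue — Amara speaks and Kasimir is there to hear.
(3) is non-diegetic: it has no source in the story world and no character can hear it — it's underscore.

diegetic, diegetic, non-diegetic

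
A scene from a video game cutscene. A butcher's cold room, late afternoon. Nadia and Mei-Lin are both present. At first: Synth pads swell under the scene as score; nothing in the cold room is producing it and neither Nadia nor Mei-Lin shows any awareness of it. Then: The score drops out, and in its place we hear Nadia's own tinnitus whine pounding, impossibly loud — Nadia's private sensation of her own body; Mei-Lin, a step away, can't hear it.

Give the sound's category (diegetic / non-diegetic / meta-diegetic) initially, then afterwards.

non-diegetic, meta-diegetic

Initially: underscore with no in-world source, inaudible to the characters → non-diegetic.
Afterwards: the body sound is Nadia's subjective perception alone — Mei-Lin can't hear it → meta-diegetic.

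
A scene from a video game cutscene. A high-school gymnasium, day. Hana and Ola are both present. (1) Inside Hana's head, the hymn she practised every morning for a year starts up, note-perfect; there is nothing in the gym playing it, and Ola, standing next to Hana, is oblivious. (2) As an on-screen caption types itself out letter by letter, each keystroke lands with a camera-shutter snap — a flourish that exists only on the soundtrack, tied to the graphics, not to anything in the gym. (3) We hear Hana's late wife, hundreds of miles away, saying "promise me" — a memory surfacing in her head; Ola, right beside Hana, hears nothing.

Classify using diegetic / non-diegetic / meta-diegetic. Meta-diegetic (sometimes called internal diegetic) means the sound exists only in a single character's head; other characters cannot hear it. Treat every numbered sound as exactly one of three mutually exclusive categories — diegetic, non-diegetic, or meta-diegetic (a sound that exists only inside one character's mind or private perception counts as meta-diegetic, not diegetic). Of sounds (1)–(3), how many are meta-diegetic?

(1) it lives in Hana's subjectivity, not in the gym → meta-diegetic.
Sound (2): the caption isn't part of the story world, so neither is the sound tied to it, so non-diegetic.
(3) it's Hana's recollection rendered as sound; the other character can't hear it → meta-diegetic.
So 2 of the 3 are meta-diegetic: (1), (3).

2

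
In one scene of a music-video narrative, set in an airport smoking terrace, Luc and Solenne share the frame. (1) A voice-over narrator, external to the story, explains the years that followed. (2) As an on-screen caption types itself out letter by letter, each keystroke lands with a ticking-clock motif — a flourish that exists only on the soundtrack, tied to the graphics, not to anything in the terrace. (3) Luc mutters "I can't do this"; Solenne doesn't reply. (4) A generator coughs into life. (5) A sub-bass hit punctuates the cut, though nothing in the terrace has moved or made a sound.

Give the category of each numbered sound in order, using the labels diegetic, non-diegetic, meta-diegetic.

(1) is non-diegetic: the narrator exists outside the story world, addressing only the audience.
(2) sound married to a title/caption — outside the diegesis by definition → non-diegetic.
(3) is diegetic: spoken by a character present in the story world.
(4) is diegetic: a generator is a real object/event in the scene's world.
Sound (5): it's a sound-design accent with no in-world source; no one in the scene can hear it, so non-diegetic.

non-diegetic, non-diegetic, diegetic, diegetic, non-diegetic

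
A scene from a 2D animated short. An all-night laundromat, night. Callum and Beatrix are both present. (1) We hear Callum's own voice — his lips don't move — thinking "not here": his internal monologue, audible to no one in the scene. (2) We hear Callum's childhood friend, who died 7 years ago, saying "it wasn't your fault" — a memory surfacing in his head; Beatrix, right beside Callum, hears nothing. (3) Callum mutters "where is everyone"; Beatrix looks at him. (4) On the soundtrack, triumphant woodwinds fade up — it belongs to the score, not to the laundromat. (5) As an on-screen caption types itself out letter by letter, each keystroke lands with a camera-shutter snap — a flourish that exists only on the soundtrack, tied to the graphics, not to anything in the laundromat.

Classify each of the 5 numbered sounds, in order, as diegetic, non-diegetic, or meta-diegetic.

Sound (1): Callum's thought-voice: a private mental sound no other character can hear, so meta-diegetic.
(2) is meta-diegetic: it's Callum's recollection rendered as sound; the other character can't hear it.
Sound (3): Callum is a character speaking aloud in the scene, so diegetic.
(4) score with no on-screen or off-screen source; it exists for the audience alone → non-diegetic.
(5) is non-diegetic: it accompanies on-screen graphics, not anything inside the story world.

meta-diegetic, meta-diegetic, diegetic, non-diegetic, non-diegetic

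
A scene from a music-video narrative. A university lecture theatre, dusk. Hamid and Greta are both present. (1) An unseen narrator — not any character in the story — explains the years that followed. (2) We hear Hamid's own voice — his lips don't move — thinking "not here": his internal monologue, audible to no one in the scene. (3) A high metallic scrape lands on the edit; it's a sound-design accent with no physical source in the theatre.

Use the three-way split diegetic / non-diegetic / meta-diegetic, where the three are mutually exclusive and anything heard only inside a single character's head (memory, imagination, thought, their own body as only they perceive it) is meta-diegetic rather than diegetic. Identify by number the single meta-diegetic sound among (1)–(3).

Sound (1): external voice-over — not a character, not heard by anyone in the scene, so non-diegetic.
Sound (2): Hamid's thought-voice: a private mental sound no other character can hear, so meta-diegetic.
Sound (3): it's a sound-design accent with no in-world source; no one in the scene can hear it, so non-diegetic.
Only (2) is meta-diegetic.

2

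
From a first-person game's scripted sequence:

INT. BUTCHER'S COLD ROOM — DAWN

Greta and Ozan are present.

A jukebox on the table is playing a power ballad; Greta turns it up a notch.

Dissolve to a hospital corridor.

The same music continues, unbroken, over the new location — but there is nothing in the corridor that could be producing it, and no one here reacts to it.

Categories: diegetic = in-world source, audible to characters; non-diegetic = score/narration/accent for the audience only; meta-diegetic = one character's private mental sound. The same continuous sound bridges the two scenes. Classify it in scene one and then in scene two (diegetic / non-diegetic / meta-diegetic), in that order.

Scene one: a jukebox is an on-screen source and Greta reacts to it → diegetic.
Scene two: there is no source in the corridor and no one hears it — it's now underscore → non-diegetic.

diegetic, non-diegetic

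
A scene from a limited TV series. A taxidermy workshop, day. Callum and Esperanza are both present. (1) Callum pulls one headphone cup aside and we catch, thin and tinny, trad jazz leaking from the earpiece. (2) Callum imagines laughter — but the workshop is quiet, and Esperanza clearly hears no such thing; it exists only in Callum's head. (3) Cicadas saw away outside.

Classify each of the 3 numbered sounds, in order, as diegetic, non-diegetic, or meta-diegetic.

diegetic, meta-diegetic, diegetic

Sound (1): the earpiece is a real device on Callum's head — source music, so diegetic.
Sound (2): the sound is imagined by Callum; nothing in the story world is producing it and Esperanza can't hear it, so meta-diegetic.
Sound (3): ambient/room sound belonging to the story's physical space, so diegetic.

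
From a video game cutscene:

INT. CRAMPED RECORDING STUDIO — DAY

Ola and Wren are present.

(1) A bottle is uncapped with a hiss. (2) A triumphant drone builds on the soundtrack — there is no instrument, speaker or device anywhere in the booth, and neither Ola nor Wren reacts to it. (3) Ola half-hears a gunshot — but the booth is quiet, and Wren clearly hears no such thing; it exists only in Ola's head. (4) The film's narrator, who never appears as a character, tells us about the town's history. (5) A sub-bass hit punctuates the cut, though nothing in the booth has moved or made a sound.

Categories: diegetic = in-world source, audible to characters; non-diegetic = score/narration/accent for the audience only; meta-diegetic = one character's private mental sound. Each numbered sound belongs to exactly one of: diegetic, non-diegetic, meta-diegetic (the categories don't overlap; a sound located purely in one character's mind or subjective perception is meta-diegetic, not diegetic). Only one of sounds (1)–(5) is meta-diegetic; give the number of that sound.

Sound (1): an in-world source (a bottle); characters could hear it, so diegetic.
(2) is non-diegetic: nothing in the booth produces it and the characters don't hear it — pure soundtrack.
(3) Ola alone 'hears' it — an imagined sound, not present in the space → meta-diegetic.
(4) commentary laid over the scene from outside the fiction → non-diegetic.
Sound (5): nothing in the scene produces it; it's an accent added for the audience, so non-diegetic.
Only (3) is meta-diegetic.

3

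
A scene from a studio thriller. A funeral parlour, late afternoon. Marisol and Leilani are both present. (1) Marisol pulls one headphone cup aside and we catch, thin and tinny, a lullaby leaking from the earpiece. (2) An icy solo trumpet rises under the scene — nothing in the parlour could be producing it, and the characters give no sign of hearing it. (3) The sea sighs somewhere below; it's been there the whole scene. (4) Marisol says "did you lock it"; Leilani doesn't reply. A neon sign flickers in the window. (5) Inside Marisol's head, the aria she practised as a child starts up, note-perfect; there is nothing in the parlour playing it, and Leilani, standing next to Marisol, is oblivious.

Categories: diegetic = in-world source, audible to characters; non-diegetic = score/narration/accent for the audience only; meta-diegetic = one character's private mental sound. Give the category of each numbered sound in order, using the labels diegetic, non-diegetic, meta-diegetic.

diegetic, non-diegetic, diegetic, diegetic, meta-diegetic

Sound (1): the earpiece is a real device on Marisol's head — source music, so diegetic.
Sound (2): nothing in the parlour produces it and the characters don't hear it — pure soundtrack, so non-diegetic.
(3) ambient/room sound belonging to the story's physical space → diegetic.
(4) on-screen dialogue — Marisol speaks and Leilani is there to hear → diegetic.
(5) the music is a memory playing inside Marisol's mind alone; no real-world source, Leilani can't hear it → meta-diegetic.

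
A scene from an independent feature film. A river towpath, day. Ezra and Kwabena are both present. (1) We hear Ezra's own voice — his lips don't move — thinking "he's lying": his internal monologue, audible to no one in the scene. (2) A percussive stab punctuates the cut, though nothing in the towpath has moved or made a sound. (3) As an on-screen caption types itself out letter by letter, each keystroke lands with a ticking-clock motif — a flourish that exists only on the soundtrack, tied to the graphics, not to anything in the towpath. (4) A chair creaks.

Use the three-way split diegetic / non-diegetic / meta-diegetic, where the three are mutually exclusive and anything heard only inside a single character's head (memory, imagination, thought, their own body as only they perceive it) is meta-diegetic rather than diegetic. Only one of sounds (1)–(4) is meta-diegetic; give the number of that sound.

(1) is meta-diegetic: Ezra's thought-voice: a private mental sound no other character can hear.
(2) is non-diegetic: an editorial stinger — it belongs to the cut, not the story world.
Sound (3): sound married to a title/caption — outside the diegesis by definition, so non-diegetic.
(4) a chair is a real object/event in the scene's world → diegetic.
Only (1) is meta-diegetic.

1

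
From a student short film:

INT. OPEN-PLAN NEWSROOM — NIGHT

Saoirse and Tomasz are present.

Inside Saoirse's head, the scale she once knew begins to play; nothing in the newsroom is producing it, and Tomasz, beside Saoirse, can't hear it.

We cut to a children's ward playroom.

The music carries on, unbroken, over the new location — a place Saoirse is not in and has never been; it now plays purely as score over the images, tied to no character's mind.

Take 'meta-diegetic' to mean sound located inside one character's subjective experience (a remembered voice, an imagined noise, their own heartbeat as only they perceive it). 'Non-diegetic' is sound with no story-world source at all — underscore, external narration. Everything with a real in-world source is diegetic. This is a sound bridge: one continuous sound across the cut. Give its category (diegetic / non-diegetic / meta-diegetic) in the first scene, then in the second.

Scene one: the music exists only inside Saoirse's mind; Tomasz can't hear it → meta-diegetic.
Scene two: it's detached from Saoirse entirely and plays over unrelated images with no in-world source — conventional underscore → non-diegetic.

meta-diegetic, non-diegetic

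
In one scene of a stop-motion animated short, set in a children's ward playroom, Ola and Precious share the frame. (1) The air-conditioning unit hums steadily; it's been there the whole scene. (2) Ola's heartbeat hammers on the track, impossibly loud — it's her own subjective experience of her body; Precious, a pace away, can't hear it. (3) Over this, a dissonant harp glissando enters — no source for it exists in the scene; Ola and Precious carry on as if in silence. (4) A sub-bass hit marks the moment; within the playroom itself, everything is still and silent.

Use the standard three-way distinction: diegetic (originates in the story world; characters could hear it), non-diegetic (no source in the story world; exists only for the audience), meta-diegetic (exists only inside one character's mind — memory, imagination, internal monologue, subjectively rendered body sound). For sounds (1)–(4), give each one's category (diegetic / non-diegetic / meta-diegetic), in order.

(1) is diegetic: the air-conditioning unit is part of the location's real environment.
(2) is meta-diegetic: point-of-audition from inside Ola's body; not a sound in the room.
(3) is non-diegetic: it has no source in the story world and no character can hear it — it's underscore.
Sound (4): nothing in the scene produces it; it's an accent added for the audience, so non-diegetic.

diegetic, meta-diegetic, non-diegetic, non-diegetic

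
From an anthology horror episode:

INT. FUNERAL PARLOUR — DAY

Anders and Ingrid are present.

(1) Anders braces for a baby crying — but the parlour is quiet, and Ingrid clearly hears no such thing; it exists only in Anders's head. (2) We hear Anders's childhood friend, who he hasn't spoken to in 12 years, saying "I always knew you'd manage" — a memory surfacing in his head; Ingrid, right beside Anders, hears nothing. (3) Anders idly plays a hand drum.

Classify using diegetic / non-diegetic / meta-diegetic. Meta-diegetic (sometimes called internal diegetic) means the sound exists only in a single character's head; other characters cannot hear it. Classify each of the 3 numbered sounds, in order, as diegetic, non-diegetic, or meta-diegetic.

meta-diegetic, meta-diegetic, diegetic

(1) is meta-diegetic: Anders alone 'hears' it — an imagined sound, not present in the space.
(2) it's Anders's recollection rendered as sound; the other character can't hear it → meta-diegetic.
Sound (3): Anders is producing the music live, in the story world, so diegetic.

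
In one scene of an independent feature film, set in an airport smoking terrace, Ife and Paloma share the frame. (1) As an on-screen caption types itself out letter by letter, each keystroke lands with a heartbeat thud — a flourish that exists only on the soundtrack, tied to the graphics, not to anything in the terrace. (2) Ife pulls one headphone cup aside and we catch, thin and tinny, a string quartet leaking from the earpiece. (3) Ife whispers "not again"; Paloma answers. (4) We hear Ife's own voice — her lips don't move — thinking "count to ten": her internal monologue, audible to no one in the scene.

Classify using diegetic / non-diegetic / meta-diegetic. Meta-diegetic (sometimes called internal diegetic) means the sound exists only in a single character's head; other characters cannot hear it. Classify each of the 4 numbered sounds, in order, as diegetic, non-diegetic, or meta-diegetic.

non-diegetic, diegetic, diegetic, meta-diegetic

Sound (1): sound married to a title/caption — outside the diegesis by definition, so non-diegetic.
Sound (2): the earpiece is a real device on Ife's head — source music, so diegetic.
(3) on-screen dialogue — Ife speaks and Paloma is there to hear → diegetic.
Sound (4): it's Ife's unspoken thought, heard only by the audience via her subjectivity, so meta-diegetic.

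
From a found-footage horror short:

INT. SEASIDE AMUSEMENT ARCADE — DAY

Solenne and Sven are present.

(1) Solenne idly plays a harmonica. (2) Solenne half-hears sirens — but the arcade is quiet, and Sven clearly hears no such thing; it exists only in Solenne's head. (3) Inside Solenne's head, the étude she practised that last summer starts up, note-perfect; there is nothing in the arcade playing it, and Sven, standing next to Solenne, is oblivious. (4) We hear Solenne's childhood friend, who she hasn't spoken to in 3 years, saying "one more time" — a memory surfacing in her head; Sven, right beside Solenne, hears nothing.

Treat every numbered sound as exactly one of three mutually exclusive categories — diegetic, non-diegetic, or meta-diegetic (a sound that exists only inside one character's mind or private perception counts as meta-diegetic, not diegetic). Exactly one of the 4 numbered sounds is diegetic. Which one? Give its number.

1

Sound (1): Solenne is producing the music live, in the story world, so diegetic.
Sound (2): subjective to Solenne: the arcade is silent and Sven hears nothing, so meta-diegetic.
(3) remembered music, private to Solenne — Sven is oblivious because it isn't in the room → meta-diegetic.
(4) a remembered line, private to Solenne — not present in the room, not audible to Sven → meta-diegetic.
Only (1) is diegetic.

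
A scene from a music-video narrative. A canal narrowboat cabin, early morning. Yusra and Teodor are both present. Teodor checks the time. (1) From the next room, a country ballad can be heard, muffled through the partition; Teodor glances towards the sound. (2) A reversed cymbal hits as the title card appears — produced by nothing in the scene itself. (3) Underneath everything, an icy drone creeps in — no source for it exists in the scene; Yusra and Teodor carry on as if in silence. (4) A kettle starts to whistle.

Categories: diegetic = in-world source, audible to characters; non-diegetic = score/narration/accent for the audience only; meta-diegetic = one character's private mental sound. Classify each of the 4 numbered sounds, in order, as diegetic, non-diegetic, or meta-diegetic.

diegetic, non-diegetic, non-diegetic, diegetic

(1) the music has an off-screen but real-world source and a character hears it → diegetic.
(2) is non-diegetic: nothing in the scene produces it; it's an accent added for the audience.
(3) it has no source in the story world and no character can hear it — it's underscore → non-diegetic.
(4) the sound comes from a kettle physically present in the location → diegetic.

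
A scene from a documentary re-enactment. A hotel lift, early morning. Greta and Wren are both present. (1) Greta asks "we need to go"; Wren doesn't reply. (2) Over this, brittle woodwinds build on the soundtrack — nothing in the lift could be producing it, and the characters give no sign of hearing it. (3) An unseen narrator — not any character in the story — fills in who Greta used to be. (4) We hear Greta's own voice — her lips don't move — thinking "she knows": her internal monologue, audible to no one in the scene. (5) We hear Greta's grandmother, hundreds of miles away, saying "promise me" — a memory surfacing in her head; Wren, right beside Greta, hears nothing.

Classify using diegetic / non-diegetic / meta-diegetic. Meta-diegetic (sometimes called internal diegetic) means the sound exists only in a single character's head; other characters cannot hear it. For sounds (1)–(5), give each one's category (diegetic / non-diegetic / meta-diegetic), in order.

(1) is diegetic: Greta is a character speaking aloud in the scene.
(2) nothing in the lift produces it and the characters don't hear it — pure soundtrack → non-diegetic.
(3) is non-diegetic: the narrator exists outside the story world, addressing only the audience.
(4) is meta-diegetic: it's Greta's unspoken thought, heard only by the audience via her subjectivity.
(5) is meta-diegetic: the voice is a memory playing only inside Greta's mind; Wren can't hear it.

diegetic, non-diegetic, non-diegetic, meta-diegetic, meta-diegetic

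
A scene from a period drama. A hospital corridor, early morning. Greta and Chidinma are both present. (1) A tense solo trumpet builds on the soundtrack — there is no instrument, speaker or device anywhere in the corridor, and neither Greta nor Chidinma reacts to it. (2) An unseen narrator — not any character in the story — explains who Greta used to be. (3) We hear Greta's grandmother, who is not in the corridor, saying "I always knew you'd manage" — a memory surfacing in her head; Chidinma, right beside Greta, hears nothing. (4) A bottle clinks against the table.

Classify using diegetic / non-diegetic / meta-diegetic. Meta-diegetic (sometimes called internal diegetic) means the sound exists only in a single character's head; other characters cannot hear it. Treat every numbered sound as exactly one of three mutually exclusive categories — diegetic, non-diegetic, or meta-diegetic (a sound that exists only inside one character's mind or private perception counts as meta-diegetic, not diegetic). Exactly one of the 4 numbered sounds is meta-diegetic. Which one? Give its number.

3

(1) is non-diegetic: it has no source in the story world and no character can hear it — it's underscore.
(2) is non-diegetic: the narrator exists outside the story world, addressing only the audience.
(3) the voice is a memory playing only inside Greta's mind; Chidinma can't hear it → meta-diegetic.
Sound (4): an in-world source (a bottle); characters could hear it, so diegetic.
Only (3) is meta-diegetic.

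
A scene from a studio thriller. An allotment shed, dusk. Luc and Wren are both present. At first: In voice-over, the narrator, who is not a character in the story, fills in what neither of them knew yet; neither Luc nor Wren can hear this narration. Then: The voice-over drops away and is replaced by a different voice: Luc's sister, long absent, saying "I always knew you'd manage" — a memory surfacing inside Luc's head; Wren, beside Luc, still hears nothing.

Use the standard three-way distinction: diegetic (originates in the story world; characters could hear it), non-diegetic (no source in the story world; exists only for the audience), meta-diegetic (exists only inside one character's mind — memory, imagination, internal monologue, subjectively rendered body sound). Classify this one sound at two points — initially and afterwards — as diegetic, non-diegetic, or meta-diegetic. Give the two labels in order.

Initially: the external narrator addresses only the audience — outside the story world → non-diegetic.
Afterwards: the replacement voice is a memory inside Luc's mind specifically → meta-diegetic.

non-diegetic, meta-diegetic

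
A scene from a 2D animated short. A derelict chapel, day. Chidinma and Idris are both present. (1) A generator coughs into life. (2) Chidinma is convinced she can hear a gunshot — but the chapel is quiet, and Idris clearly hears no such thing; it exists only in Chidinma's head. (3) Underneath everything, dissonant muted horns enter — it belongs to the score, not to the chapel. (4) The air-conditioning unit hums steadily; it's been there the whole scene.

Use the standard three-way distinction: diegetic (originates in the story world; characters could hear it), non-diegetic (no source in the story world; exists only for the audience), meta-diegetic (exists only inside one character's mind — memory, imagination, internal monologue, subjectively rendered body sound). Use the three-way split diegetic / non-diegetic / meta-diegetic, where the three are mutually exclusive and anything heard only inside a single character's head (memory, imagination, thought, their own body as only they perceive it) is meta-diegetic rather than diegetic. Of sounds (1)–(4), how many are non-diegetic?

1

(1) a generator is a real object/event in the scene's world → diegetic.
Sound (2): Chidinma alone 'hears' it — an imagined sound, not present in the space, so meta-diegetic.
(3) score with no on-screen or off-screen source; it exists for the audience alone → non-diegetic.
Sound (4): the air-conditioning unit is part of the location's real environment, so diegetic.
So 1 of the 4 is non-diegetic: (3).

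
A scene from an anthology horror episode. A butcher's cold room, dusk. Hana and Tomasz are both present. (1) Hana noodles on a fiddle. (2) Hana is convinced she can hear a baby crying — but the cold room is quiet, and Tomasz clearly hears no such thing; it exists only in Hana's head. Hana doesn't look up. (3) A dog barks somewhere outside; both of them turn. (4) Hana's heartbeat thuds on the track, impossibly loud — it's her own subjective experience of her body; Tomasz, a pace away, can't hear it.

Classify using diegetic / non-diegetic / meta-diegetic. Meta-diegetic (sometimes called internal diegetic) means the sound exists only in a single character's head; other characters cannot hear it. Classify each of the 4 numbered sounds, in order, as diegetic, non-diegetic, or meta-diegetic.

diegetic, meta-diegetic, diegetic, meta-diegetic

Sound (1): a character is playing a fiddle on screen, so diegetic.
Sound (2): the sound is imagined by Hana; nothing in the story world is producing it and Tomasz can't hear it, so meta-diegetic.
Sound (3): an in-world source (a dog); characters could hear it, so diegetic.
(4) it's Hana's internal bodily sensation rendered as sound; only Hana 'hears' it → meta-diegetic.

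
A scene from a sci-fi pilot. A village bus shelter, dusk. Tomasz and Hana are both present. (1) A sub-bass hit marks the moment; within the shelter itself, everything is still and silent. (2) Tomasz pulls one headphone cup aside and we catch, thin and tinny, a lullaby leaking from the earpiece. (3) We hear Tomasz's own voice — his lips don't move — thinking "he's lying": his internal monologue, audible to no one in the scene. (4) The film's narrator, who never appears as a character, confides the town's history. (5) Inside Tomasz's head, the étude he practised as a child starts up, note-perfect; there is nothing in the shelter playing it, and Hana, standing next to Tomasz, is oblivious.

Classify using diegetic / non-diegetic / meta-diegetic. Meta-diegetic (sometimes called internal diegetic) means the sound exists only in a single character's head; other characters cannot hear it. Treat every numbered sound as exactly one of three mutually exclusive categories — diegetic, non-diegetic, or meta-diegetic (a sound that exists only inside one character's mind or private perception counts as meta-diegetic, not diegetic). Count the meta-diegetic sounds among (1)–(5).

Sound (1): an editorial stinger — it belongs to the cut, not the story world, so non-diegetic.
(2) is diegetic: it's leaking from a physical pair of headphones in the scene.
(3) internal monologue — inside Tomasz's mind, not spoken into the scene → meta-diegetic.
Sound (4): external voice-over — not a character, not heard by anyone in the scene, so non-diegetic.
(5) it lives in Tomasz's subjectivity, not in the shelter → meta-diegetic.
Meta-diegetic: (3), (5) — that's 2.

2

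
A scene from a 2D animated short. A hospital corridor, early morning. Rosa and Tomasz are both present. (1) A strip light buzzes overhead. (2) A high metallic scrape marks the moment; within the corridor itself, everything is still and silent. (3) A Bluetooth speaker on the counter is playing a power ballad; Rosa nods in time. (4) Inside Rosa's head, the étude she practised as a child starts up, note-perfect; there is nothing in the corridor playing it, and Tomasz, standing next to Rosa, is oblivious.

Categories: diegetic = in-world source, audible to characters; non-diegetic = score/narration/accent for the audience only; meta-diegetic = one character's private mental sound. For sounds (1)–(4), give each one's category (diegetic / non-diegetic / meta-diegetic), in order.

diegetic, non-diegetic, diegetic, meta-diegetic

Sound (1): ambient/room sound belonging to the story's physical space, so diegetic.
(2) is non-diegetic: it's a sound-design accent with no in-world source; no one in the scene can hear it.
(3) source music from a Bluetooth speaker, which exists in the story world → diegetic.
(4) is meta-diegetic: the music is a memory playing inside Rosa's mind alone; no real-world source, Tomasz can't hear it.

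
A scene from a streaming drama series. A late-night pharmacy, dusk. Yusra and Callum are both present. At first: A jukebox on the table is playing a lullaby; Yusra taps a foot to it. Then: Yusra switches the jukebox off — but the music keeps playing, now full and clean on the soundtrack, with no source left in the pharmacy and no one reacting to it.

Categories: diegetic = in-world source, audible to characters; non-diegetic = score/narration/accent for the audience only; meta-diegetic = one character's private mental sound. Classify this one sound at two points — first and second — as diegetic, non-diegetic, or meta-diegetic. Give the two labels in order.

First: a jukebox is a real in-scene source and Yusra reacts to it → diegetic.
Second: there is no longer any in-world source and no one can hear it — it has become underscore → non-diegetic.

diegetic, non-diegetic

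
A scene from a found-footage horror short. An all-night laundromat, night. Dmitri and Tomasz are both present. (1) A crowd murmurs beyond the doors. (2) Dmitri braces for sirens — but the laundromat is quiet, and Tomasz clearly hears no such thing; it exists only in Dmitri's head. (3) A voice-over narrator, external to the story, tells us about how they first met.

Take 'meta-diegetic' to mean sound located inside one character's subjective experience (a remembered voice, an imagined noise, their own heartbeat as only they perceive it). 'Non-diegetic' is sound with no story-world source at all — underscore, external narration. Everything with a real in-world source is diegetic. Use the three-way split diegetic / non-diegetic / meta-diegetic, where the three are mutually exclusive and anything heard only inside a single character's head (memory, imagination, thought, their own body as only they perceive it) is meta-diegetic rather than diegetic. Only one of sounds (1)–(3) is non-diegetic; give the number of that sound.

Sound (1): it's the actual ambient sound of the location, so diegetic.
(2) Dmitri alone 'hears' it — an imagined sound, not present in the space → meta-diegetic.
(3) the narrator exists outside the story world, addressing only the audience → non-diegetic.
Only (3) is non-diegetic.

3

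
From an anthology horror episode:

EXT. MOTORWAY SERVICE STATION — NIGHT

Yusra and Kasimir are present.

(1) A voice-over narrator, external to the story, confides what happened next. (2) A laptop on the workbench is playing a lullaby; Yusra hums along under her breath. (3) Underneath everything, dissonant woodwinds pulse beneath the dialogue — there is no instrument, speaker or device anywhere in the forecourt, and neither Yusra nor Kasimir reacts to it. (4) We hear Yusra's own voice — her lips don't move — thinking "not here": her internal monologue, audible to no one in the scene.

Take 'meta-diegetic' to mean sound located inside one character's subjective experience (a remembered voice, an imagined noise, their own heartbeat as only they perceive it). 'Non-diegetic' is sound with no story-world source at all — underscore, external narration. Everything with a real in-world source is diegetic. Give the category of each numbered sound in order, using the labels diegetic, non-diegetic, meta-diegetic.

(1) is non-diegetic: the narrator exists outside the story world, addressing only the audience.
(2) is diegetic: a laptop is a physical source in the scene and Yusra reacts to it.
Sound (3): nothing in the forecourt produces it and the characters don't hear it — pure soundtrack, so non-diegetic.
(4) it's Yusra's unspoken thought, heard only by the audience via her subjectivity → meta-diegetic.

non-diegetic, diegetic, non-diegetic, meta-diegetic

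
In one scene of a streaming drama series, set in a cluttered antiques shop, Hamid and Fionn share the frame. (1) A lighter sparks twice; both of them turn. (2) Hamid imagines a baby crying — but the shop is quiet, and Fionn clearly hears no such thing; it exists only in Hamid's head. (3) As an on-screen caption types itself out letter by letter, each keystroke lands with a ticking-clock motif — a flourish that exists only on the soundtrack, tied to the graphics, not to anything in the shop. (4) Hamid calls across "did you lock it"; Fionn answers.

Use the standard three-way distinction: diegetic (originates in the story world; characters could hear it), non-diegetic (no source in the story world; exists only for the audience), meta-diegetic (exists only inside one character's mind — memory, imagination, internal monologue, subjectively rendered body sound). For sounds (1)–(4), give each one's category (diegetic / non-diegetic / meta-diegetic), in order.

(1) is diegetic: the sound comes from a lighter physically present in the location.
(2) is meta-diegetic: subjective to Hamid: the shop is silent and Fionn hears nothing.
Sound (3): the caption isn't part of the story world, so neither is the sound tied to it, so non-diegetic.
Sound (4): Hamid is a character speaking aloud in the scene, so diegetic.

diegetic, meta-diegetic, non-diegetic, diegetic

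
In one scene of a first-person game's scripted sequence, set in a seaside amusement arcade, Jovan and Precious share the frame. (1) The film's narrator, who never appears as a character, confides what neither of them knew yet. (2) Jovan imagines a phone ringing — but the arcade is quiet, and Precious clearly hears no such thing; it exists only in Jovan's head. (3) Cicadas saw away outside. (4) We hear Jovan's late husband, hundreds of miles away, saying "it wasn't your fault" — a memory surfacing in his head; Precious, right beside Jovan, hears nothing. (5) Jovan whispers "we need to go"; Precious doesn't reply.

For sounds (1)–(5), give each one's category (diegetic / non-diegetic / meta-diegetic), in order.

(1) is non-diegetic: the narrator exists outside the story world, addressing only the audience.
(2) the sound is imagined by Jovan; nothing in the story world is producing it and Precious can't hear it → meta-diegetic.
(3) is diegetic: cicadas is part of the location's real environment.
(4) a remembered line, private to Jovan — not present in the room, not audible to Precious → meta-diegetic.
(5) is diegetic: on-screen dialogue — Jovan speaks and Precious is there to hear.

non-diegetic, meta-diegetic, diegetic, meta-diegetic, diegetic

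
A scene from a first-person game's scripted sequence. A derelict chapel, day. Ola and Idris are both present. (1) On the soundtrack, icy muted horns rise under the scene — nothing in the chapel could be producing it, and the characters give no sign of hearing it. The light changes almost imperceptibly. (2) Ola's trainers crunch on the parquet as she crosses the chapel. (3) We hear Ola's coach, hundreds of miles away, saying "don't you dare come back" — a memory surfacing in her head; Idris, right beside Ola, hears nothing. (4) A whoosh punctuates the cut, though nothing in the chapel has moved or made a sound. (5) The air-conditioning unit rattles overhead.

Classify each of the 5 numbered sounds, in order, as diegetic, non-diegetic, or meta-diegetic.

(1) is non-diegetic: it has no source in the story world and no character can hear it — it's underscore.
Sound (2): it's the physical sound of Ola moving in the space, so diegetic.
(3) is meta-diegetic: the voice is a memory playing only inside Ola's mind; Idris can't hear it.
(4) is non-diegetic: nothing in the scene produces it; it's an accent added for the audience.
(5) ambient/room sound belonging to the story's physical space → diegetic.

non-diegetic, diegetic, meta-diegetic, non-diegetic, diegetic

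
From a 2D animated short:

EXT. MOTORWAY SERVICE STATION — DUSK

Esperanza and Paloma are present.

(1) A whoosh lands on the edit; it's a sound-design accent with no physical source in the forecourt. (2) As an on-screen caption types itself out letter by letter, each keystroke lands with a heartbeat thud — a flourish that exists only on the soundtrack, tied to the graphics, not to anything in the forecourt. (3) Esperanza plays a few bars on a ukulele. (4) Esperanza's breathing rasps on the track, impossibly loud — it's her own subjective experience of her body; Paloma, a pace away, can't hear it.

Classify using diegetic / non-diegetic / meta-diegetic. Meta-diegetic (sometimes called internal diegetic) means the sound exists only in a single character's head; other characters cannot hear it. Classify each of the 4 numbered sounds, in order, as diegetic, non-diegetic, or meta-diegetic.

non-diegetic, non-diegetic, diegetic, meta-diegetic

(1) an editorial stinger — it belongs to the cut, not the story world → non-diegetic.
(2) is non-diegetic: it accompanies on-screen graphics, not anything inside the story world.
Sound (3): Esperanza is producing the music live, in the story world, so diegetic.
(4) is meta-diegetic: it's Esperanza's internal bodily sensation rendered as sound; only Esperanza 'hears' it.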